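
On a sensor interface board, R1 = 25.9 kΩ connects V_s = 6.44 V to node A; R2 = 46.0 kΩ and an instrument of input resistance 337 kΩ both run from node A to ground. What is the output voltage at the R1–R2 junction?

The load sits in parallel with R2, giving an effective lower resistance R2' = R2·R_L/(R2+R_L) = 40.48 kΩ.
Now apply the divider: V_out = 6.44 × 0.6098 = 3.927 V.

V_out ≈ 3.93 V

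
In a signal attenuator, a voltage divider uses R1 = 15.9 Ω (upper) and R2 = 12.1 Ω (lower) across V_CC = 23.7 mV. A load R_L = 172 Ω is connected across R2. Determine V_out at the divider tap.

V_out ≈ 9.85 mV

The load sits in parallel with R2, giving an effective lower resistance R2' = R2·R_L/(R2+R_L) = 11.30 Ω.
Now apply the divider: V_out = 23.7 × 0.4155 = 9.848 mV.
(Unloaded it would be 10.2 mV; the load pulls it down.)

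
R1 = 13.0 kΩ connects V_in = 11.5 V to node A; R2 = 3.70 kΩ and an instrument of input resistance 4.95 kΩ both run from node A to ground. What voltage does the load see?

V_out ≈ 1.61 V

The load sits in parallel with R2, giving an effective lower resistance R2' = R2·R_L/(R2+R_L) = 2.117 kΩ.
Then V_out = V_in · R2'/(R1 + R2') = 11.5 × 2.117/15.12 = 1.611 V.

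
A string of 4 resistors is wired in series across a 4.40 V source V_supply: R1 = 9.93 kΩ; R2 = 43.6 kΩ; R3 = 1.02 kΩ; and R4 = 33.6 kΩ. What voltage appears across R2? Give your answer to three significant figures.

Series total: ΣR = 9.93 + 43.6 + 1.02 + 33.6 = 88.15 kΩ.
By the voltage-divider rule, V = 4.40 × 43.60/88.15 = 2.176 V.

V ≈ 2.18 V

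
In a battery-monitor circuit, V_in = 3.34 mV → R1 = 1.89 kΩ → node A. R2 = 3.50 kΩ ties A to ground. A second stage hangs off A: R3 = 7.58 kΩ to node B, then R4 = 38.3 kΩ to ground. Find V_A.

V_A ≈ 2.11 mV

The second stage (R3 + R4 = 45.88 kΩ) loads node A in parallel with R2.
R2 ‖ (R3+R4) = 3.252 kΩ.
First divider: V_A = V_in · 3.252/(1.89 + 3.252) = 2.112 mV.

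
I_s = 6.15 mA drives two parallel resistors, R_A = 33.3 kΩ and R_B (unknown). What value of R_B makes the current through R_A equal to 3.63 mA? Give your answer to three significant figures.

Two-branch current divider: I_A = I_s · R_B/(R_A + R_B).
With f = 0.5902, R_B = R_A · f/(1−f) = 33.3 × 1.440 = 47.97 kΩ.

R_B ≈ 48.0 kΩ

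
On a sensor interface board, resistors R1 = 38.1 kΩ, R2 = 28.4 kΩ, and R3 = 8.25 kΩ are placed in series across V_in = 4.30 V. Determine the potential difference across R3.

V ≈ 0.475 V

ΣR = 38.1 + 28.4 + 8.25 = 74.75 kΩ.
V = V_in · R/ΣR = 4.30 × 0.1104 = 0.4746 V.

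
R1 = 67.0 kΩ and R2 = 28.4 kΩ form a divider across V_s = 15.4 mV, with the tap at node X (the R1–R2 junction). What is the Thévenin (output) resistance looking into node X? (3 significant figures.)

Looking into X with the source shorted: R_th = R1·R2/(R1+R2) = 67.00 × 28.4/95.40 = 19.95 kΩ.

R_th ≈ 19.9 kΩ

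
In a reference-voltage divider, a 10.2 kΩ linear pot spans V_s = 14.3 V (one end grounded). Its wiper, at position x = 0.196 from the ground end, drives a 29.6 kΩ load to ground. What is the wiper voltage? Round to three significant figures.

V_out ≈ 2.66 V

Split the track: R_lower = x·R_p = 1.999 kΩ, R_upper = (1−x)·R_p = 8.201 kΩ.
Lower segment in parallel with the load: 1.999 ‖ 29.6 = 1.873 kΩ.
V_out = 14.3 × 1.873/(8.201 + 1.873) = 2.658 V.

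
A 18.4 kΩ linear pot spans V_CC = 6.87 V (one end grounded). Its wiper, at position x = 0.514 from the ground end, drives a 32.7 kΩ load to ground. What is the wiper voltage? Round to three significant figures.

V_out ≈ 3.10 V

The pot divides into 8.942 kΩ above the wiper and 9.458 kΩ below.
R_L loads the lower segment: effective lower R = 7.336 kΩ.
Then V_out = V_CC · 7.336/(8.942 + 7.336) = 3.096 V.
(Unloaded: V_out = x·V_CC = 3.53 V.)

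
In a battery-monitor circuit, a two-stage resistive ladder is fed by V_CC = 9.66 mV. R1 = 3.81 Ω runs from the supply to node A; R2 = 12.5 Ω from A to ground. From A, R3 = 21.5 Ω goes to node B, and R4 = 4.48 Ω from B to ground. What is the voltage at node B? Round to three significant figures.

Node A sees R2 in parallel with the series input of stage 2, R3 + R4 = 25.98 Ω.
R2 ‖ (R3+R4) = 8.439 Ω.
First divider: V_A = V_CC · 8.439/(3.81 + 8.439) = 6.655 mV.
Stage 2 is unloaded, so V_B = V_A · R4/(R3+R4) = 6.655 × 4.48/25.98 = 1.148 mV.

V_B ≈ 1.15 mV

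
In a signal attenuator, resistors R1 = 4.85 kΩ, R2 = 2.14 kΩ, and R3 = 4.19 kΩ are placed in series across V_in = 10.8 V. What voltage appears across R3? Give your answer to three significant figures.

Series total: ΣR = 4.85 + 2.14 + 4.19 = 11.18 kΩ.
V = V_in · R/ΣR = 10.8 × 0.3748 = 4.048 V.

V ≈ 4.05 V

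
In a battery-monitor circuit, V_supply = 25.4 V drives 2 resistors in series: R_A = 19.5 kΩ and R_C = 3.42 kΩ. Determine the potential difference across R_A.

Series total: ΣR = 19.5 + 3.42 = 22.92 kΩ.
Voltage divider: V = V_supply · (19.50 / 22.92) = 25.4 × 0.8508 = 21.61 V.

V ≈ 21.6 V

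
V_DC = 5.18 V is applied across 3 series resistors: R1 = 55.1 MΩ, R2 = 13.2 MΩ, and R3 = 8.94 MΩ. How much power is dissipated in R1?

P ≈ 0.248 µW

ΣR = 77.24 MΩ → I = 5.18/77.24 = 0.06706 µA.
V(R1) = I·R = 3.695 V; P = V·I = 3.695 × 0.06706 = 0.2478 µW.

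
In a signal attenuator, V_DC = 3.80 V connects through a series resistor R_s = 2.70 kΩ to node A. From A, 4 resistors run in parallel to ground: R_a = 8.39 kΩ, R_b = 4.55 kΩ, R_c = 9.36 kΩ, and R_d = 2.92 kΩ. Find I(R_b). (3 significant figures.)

I ≈ 0.267 mA

Parallel bank: R_p = 1/(1/8.39 + 1/4.55 + 1/9.36 + 1/2.92) = 1.269 kΩ.
V_A by voltage divider: V_A = 3.80 × 1.269/(2.70 + 1.269) = 1.215 V.
Branch current I = V_A/R_b = 1.215/4.55 = 0.2670 mA.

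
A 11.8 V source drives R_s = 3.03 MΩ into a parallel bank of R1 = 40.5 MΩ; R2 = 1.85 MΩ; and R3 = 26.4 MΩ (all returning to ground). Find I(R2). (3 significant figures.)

Equivalent of the parallel group: R_p = 1.658 MΩ.
V_A by voltage divider: V_A = 11.8 × 1.658/(3.03 + 1.658) = 4.173 V.
I(R2) = V_A / R2 = 4.173/1.85 = 2.256 µA.
(Check via current divider: I_total = 2.517 µA; share G_k/ΣG = 0.8963 → same result.)

I ≈ 2.26 µA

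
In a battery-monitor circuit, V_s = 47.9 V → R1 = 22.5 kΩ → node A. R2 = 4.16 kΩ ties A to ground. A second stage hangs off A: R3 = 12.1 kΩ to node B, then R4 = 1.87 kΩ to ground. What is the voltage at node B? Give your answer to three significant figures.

Node A sees R2 in parallel with the series input of stage 2, R3 + R4 = 13.97 kΩ.
Effective lower resistance at A: R2 ‖ 13.97 = 3.205 kΩ.
So V_A = 47.9 × 0.1247 = 5.973 V.
V_B = V_A × 0.1339 = 0.7996 V.

V_B ≈ 0.800 V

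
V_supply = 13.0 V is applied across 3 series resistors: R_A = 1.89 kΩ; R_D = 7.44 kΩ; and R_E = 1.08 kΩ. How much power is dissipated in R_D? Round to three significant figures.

P ≈ 11.6 mW

ΣR = 10.41 kΩ → I = 13.0/10.41 = 1.249 mA.
P(R_D) = I²·R_D = (1.249)² × 7.44 = 11.60 mW.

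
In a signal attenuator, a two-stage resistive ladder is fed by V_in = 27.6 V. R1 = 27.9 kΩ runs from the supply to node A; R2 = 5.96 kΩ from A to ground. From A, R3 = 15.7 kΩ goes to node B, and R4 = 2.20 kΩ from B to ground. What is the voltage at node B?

V_B ≈ 0.469 V

Node A sees R2 in parallel with the series input of stage 2, R3 + R4 = 17.90 kΩ.
Effective lower resistance at A: R2 ‖ 17.90 = 4.471 kΩ.
So V_A = 27.6 × 0.1381 = 3.812 V.
V_B = V_A × 0.1229 = 0.4685 V.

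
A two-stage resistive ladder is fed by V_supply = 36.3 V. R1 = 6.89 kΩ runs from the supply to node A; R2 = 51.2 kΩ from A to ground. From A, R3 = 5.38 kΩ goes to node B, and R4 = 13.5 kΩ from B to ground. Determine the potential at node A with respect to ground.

V_A ≈ 24.2 V

Looking into the second stage from A: R3 + R4 = 18.88 kΩ appears in parallel with R2.
R2 ‖ (R3+R4) = 13.79 kΩ.
So V_A = 36.3 × 0.6669 = 24.21 V.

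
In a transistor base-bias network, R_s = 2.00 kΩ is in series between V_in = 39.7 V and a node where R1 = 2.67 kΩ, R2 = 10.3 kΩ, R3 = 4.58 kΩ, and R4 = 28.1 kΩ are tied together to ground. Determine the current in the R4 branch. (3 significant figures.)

I ≈ 0.576 mA

Combine the parallel branches: R_p = (1/2.67 + 1/10.3 + 1/4.58 + 1/28.1)⁻¹ = 1.378 kΩ.
Node voltage V_A = V_in · R_p/(R_s + R_p) = 39.7 × 0.4080 = 16.20 V.
Branch current I = V_A/R4 = 16.20/28.1 = 0.5764 mA.
(Check via current divider: I_total = 11.75 mA; share G_k/ΣG = 0.04905 → same result.)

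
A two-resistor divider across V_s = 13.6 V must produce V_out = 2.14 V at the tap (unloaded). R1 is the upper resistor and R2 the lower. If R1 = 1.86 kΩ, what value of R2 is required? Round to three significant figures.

Required fraction k = V_out/V_s = 0.1574.
R2 = R1 · 0.1574/(1 − 0.1574) = 0.3473 kΩ.

R2 ≈ 0.347 kΩ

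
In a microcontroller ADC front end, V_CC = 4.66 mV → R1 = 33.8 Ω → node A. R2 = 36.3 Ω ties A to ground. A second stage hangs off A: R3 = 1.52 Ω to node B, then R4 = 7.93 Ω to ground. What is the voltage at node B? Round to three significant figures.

V_B ≈ 0.710 mV

Node A sees R2 in parallel with the series input of stage 2, R3 + R4 = 9.450 Ω.
Effective lower resistance at A: R2 ‖ 9.450 = 7.498 Ω.
V_A = 4.66 × 7.498/(33.8 + 7.498) = 0.8461 mV.
V_B = V_A × 0.8392 = 0.7100 mV.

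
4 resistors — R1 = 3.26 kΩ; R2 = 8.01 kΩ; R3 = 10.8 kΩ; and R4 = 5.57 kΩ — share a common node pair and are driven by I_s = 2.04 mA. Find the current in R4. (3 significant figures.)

I ≈ 0.520 mA

Conductances: ΣG = 1/3.26 + 1/8.01 + 1/10.8 + 1/5.57 = 0.7037 (1/kΩ).
By the current-divider rule, I = I_s · G_k/ΣG = 2.04 × 0.2551 = 0.5204 mA.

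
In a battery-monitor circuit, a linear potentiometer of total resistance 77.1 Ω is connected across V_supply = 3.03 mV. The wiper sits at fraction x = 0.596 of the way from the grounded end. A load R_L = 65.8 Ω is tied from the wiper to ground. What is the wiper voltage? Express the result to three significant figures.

V_out ≈ 1.41 mV

Lower segment x·R_p = 45.95 Ω; upper segment (1−x)·R_p = 31.15 Ω.
R_L loads the lower segment: effective lower R = 27.06 Ω.
Loaded-divider output: V_out = 3.03 × 0.4648 = 1.408 mV.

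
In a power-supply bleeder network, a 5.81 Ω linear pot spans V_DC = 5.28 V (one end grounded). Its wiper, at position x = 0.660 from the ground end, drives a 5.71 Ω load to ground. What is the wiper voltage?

V_out ≈ 2.84 V

The pot divides into 1.975 Ω above the wiper and 3.835 Ω below.
R_L loads the lower segment: effective lower R = 2.294 Ω.
Loaded-divider output: V_out = 5.28 × 0.5373 = 2.837 V.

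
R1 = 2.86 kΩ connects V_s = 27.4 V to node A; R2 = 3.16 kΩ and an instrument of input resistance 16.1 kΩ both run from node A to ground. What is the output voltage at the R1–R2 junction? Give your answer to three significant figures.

V_out ≈ 13.2 V

R2 ‖ R_L = (3.16 × 16.1)/(3.16 + 16.1) = 2.642 kΩ.
Now apply the divider: V_out = 27.4 × 0.4801 = 13.16 V.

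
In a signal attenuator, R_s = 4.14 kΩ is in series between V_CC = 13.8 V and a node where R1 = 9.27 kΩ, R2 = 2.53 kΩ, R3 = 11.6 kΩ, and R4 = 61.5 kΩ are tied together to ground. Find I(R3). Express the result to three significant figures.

Parallel bank: R_p = 1/(1/9.27 + 1/2.53 + 1/11.6 + 1/61.5) = 1.651 kΩ.
V_A by voltage divider: V_A = 13.8 × 1.651/(4.14 + 1.651) = 3.935 V.
Branch current I = V_A/R3 = 3.935/11.6 = 0.3392 mA.

I ≈ 0.339 mA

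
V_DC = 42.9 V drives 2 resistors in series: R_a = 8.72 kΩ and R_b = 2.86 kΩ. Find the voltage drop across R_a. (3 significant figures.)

Total series resistance ΣR = 8.72 + 2.86 = 11.58 kΩ.
By the voltage-divider rule, V = 42.9 × 8.720/11.58 = 32.30 V.

V ≈ 32.3 V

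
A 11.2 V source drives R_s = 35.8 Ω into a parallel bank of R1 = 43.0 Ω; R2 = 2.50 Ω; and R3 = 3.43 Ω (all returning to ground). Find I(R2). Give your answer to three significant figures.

I ≈ 0.168 A

Combine the parallel branches: R_p = (1/43.0 + 1/2.50 + 1/3.43)⁻¹ = 1.399 Ω.
Node voltage V_A = V_CC · R_p/(R_s + R_p) = 11.2 × 0.03761 = 0.4212 V.
I(R2) = V_A / R2 = 0.4212/2.50 = 0.1685 A.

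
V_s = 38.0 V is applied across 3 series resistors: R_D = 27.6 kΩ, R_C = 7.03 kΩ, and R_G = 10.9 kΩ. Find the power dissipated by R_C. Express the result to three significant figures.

Series current I = V_s/ΣR = 38.0/45.53 = 0.8346 mA.
P(R_C) = I²·R_C = (0.8346)² × 7.03 = 4.897 mW.

P ≈ 4.90 mW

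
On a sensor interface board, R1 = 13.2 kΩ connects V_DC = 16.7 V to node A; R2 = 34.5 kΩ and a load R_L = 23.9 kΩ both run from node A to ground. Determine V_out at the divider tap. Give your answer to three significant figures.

The load sits in parallel with R2, giving an effective lower resistance R2' = R2·R_L/(R2+R_L) = 14.12 kΩ.
Now apply the divider: V_out = 16.7 × 0.5168 = 8.631 V.

V_out ≈ 8.63 V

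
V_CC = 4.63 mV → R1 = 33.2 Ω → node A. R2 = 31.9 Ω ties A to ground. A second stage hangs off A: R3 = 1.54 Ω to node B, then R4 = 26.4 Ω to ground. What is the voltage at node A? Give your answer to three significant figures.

Looking into the second stage from A: R3 + R4 = 27.94 Ω appears in parallel with R2.
Effective lower resistance at A: R2 ‖ 27.94 = 14.89 Ω.
So V_A = 4.63 × 0.3097 = 1.434 mV.

V_A ≈ 1.43 mV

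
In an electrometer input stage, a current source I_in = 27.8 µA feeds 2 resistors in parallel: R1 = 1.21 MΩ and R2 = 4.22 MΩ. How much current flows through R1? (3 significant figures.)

I ≈ 21.6 µA

Two-branch current divider: I_k = I_in · R_other/(R_1 + R_2).
So I = 27.8 × 4.22/5.430 = 21.61 µA.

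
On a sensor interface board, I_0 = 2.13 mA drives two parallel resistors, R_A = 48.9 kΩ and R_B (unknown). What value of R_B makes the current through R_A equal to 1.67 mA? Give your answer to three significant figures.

R_B ≈ 178 kΩ

Two-branch current divider: I_A = I_0 · R_B/(R_A + R_B).
1.67/2.13 = R_B/(R_A + R_B) → R_B = R_A · (0.7840)/(1 − 0.7840) = 48.9 × 3.630 = 177.5 kΩ.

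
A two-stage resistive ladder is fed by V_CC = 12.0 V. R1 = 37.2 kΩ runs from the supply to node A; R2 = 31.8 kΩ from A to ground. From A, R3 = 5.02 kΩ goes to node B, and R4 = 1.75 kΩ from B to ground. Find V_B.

Node A sees R2 in parallel with the series input of stage 2, R3 + R4 = 6.770 kΩ.
Effective lower resistance at A: R2 ‖ 6.770 = 5.582 kΩ.
V_A = 12.0 × 5.582/(37.2 + 5.582) = 1.566 V.
Stage 2 is unloaded, so V_B = V_A · R4/(R3+R4) = 1.566 × 1.75/6.770 = 0.4047 V.

V_B ≈ 0.405 V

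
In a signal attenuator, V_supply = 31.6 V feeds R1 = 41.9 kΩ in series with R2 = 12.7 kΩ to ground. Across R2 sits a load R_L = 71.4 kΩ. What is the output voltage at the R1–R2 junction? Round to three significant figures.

V_out ≈ 6.47 V

R2 ‖ R_L = (12.7 × 71.4)/(12.7 + 71.4) = 10.78 kΩ.
Then V_out = V_supply · R2'/(R1 + R2') = 31.6 × 10.78/52.68 = 6.467 V.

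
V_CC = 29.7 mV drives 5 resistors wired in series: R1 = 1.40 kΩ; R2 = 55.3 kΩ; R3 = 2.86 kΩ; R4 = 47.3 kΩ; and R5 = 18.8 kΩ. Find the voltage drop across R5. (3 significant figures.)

V ≈ 4.44 mV

Series total: ΣR = 1.40 + 55.3 + 2.86 + 47.3 + 18.8 = 125.7 kΩ.
V = V_CC · R/ΣR = 29.7 × 0.1496 = 4.443 mV.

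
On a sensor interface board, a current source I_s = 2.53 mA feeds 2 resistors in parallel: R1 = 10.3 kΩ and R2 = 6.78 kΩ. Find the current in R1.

Two-branch current divider: I_k = I_s · R_other/(R_1 + R_2).
So I = 2.53 × 6.78/17.08 = 1.004 mA.

I ≈ 1.00 mA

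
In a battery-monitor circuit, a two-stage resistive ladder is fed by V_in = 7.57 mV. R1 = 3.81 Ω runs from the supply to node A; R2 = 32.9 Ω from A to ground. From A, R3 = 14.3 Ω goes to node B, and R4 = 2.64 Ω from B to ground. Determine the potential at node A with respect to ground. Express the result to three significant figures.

V_A ≈ 5.65 mV

The second stage (R3 + R4 = 16.94 Ω) loads node A in parallel with R2.
Effective lower resistance at A: R2 ‖ 16.94 = 11.18 Ω.
So V_A = 7.57 × 0.7459 = 5.646 mV.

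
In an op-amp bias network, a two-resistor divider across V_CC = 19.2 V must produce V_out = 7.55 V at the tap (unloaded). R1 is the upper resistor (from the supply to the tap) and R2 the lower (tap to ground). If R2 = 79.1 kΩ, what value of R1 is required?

R1 ≈ 122 kΩ

Required fraction k = V_out/V_CC = 0.3932.
R1 = R2·(1/k − 1) = 79.1 × 1.543 = 122.1 kΩ.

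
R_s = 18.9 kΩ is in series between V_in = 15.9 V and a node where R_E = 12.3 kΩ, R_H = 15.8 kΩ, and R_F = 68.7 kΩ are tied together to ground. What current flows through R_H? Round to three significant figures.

Combine the parallel branches: R_p = (1/12.3 + 1/15.8 + 1/68.7)⁻¹ = 6.283 kΩ.
Node voltage V_A = V_in · R_p/(R_s + R_p) = 15.9 × 0.2495 = 3.967 V.
I(R_H) = V_A / R_H = 3.967/15.8 = 0.2511 mA.

I ≈ 0.251 mA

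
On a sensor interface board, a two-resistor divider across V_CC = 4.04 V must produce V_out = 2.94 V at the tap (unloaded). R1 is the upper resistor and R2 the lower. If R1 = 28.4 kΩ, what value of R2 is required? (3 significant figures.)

V_out/V_CC = R2/(R1+R2) = 0.7277.
So R2 = R1 · V_out/(V_CC − V_out) = 28.4 × 2.94/(4.04 − 2.94) = 28.4 × 2.673 = 75.91 kΩ.

R2 ≈ 75.9 kΩ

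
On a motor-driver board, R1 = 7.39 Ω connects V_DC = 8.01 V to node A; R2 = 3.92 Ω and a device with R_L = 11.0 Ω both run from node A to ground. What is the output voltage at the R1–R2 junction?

R2 ‖ R_L = (3.92 × 11.0)/(3.92 + 11.0) = 2.890 Ω.
Now apply the divider: V_out = 8.01 × 0.2811 = 2.252 V.

V_out ≈ 2.25 V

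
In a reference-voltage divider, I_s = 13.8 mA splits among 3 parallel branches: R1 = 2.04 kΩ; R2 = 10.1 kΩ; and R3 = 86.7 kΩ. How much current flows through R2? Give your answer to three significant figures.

Conductances: ΣG = 1/2.04 + 1/10.1 + 1/86.7 = 0.6007 (1/kΩ).
By the current-divider rule, I = I_s · G_k/ΣG = 13.8 × 0.1648 = 2.274 mA.

I ≈ 2.27 mA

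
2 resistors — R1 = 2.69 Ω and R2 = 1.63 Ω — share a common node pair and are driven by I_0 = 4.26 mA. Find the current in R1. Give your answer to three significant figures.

With just two branches, the current splits inversely with resistance.
So I = 4.26 × 1.63/4.320 = 1.607 mA.

I ≈ 1.61 mA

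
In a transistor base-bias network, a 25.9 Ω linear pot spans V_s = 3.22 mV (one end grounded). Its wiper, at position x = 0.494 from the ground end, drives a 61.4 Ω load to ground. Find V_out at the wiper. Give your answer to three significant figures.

Lower segment x·R_p = 12.79 Ω; upper segment (1−x)·R_p = 13.11 Ω.
R_L loads the lower segment: effective lower R = 10.59 Ω.
V_out = 3.22 × 10.59/(13.11 + 10.59) = 1.439 mV.

V_out ≈ 1.44 mV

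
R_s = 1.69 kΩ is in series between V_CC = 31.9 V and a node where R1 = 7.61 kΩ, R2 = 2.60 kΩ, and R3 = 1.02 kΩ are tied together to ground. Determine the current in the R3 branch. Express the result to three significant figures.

I ≈ 8.86 mA

Equivalent of the parallel group: R_p = 0.6683 kΩ.
V_A = 31.9 × 0.6683/2.358 = 9.040 V.
Branch current I = V_A/R3 = 9.040/1.02 = 8.862 mA.
(Check via current divider: I_total = 13.53 mA; share G_k/ΣG = 0.6552 → same result.)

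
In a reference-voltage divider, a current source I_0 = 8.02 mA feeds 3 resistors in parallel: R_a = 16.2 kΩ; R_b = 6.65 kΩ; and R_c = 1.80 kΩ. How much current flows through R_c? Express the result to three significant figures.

I ≈ 5.80 mA

ΣG = 1/16.2 + 1/6.65 + 1/1.80 = 0.7677.
By the current-divider rule, I = I_0 · G_k/ΣG = 8.02 × 0.7237 = 5.804 mA.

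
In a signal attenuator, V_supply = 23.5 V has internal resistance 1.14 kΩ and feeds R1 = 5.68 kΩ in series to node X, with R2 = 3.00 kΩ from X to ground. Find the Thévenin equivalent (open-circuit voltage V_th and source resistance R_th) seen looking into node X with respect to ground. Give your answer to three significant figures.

R1' = 1.14 + 5.68 = 6.820 kΩ (source resistance + R1).
Open-circuit (no load on X): V_th = V_supply · R2/(R1' + R2) = 23.5 × 3.00/(6.820 + 3.00) = 7.179 V.
Zeroing V_supply shorts the top of R1' to ground, so R_th = R1' ‖ R2 = 2.084 kΩ.

V_th ≈ 7.18 V, R_th ≈ 2.08 kΩ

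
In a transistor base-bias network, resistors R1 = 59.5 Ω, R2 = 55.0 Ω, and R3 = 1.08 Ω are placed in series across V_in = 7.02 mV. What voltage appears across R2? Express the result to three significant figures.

ΣR = 59.5 + 55.0 + 1.08 = 115.6 Ω.
Voltage divider: V = V_in · (55.00 / 115.6) = 7.02 × 0.4759 = 3.341 mV.

V ≈ 3.34 mV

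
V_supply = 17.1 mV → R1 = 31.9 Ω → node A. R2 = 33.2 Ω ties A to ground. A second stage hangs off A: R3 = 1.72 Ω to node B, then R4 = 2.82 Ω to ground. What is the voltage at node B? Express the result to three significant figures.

V_B ≈ 1.18 mV

Node A sees R2 in parallel with the series input of stage 2, R3 + R4 = 4.540 Ω.
R2 ‖ (R3+R4) = 3.994 Ω.
So V_A = 17.1 × 0.1113 = 1.903 mV.
V_B = V_A × 0.6211 = 1.182 mV.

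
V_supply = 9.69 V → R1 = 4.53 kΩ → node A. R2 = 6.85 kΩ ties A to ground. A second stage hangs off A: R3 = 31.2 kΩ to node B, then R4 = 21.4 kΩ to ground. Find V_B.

V_B ≈ 2.26 V

Node A sees R2 in parallel with the series input of stage 2, R3 + R4 = 52.60 kΩ.
R2 ‖ (R3+R4) = 6.061 kΩ.
First divider: V_A = V_supply · 6.061/(4.53 + 6.061) = 5.545 V.
V_B = V_A × 0.4068 = 2.256 V.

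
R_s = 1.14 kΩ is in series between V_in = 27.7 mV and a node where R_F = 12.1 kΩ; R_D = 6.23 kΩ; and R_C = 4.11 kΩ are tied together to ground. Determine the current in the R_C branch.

Combine the parallel branches: R_p = (1/12.1 + 1/6.23 + 1/4.11)⁻¹ = 2.056 kΩ.
V_A by voltage divider: V_A = 27.7 × 2.056/(1.14 + 2.056) = 17.82 mV.
Branch current I = V_A/R_C = 17.82/4.11 = 4.335 µA.

I ≈ 4.34 µA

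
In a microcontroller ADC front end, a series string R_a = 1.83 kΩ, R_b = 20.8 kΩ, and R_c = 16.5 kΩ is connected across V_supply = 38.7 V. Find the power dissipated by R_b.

ΣR = 39.13 kΩ → I = 38.7/39.13 = 0.9890 mA.
V(R_b) = I·R = 20.57 V; P = V·I = 20.57 × 0.9890 = 20.35 mW.

P ≈ 20.3 mW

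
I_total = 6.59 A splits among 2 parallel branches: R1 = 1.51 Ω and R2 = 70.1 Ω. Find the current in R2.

Two-branch current divider: I_k = I_total · R_other/(R_1 + R_2).
So I = 6.59 × 1.51/71.61 = 0.1390 A.

I ≈ 0.139 A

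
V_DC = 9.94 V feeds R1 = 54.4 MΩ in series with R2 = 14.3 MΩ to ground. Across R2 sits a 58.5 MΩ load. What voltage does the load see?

V_out ≈ 1.73 V

R2 ‖ R_L = (14.3 × 58.5)/(14.3 + 58.5) = 11.49 MΩ.
Then V_out = V_DC · R2'/(R1 + R2') = 9.94 × 11.49/65.89 = 1.733 V.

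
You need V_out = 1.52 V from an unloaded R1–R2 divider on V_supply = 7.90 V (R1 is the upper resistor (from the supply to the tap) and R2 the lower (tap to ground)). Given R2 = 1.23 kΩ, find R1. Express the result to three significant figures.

Required fraction k = V_out/V_supply = 0.1924.
So R1 = R2 · (V_supply/V_out − 1) = 1.23 × (7.90/1.52 − 1) = 1.23 × 4.197 = 5.163 kΩ.

R1 ≈ 5.16 kΩ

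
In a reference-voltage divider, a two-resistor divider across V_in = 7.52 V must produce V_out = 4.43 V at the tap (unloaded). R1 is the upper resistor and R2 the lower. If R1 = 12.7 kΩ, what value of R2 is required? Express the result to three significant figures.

R2 ≈ 18.2 kΩ

The divider ratio is R2/(R1+R2) = 4.43/7.52 = 0.5891.
So R2 = R1 · V_out/(V_in − V_out) = 12.7 × 4.43/(7.52 − 4.43) = 12.7 × 1.434 = 18.21 kΩ.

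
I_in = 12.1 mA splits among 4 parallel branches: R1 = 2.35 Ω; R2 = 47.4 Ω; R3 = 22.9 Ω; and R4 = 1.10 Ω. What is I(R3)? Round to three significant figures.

I ≈ 0.378 mA

Total conductance ΣG = 1/2.35 + 1/47.4 + 1/22.9 + 1/1.10 = 1.399 (units of 1/Ω).
By the current-divider rule, I = I_in · G_k/ΣG = 12.1 × 0.03121 = 0.3776 mA.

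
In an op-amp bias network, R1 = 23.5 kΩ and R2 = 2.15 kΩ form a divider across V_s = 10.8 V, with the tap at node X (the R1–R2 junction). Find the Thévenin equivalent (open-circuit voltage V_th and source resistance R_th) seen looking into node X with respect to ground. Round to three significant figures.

V_th ≈ 0.905 V, R_th ≈ 1.97 kΩ

V_th is the unloaded tap voltage: V_s · R2/(R1+R2) = 10.8 × 0.08382 = 0.9053 V.
With V_s suppressed (replaced by a short), R_th = R1 ‖ R2 = (23.50 × 2.15)/(23.50 + 2.15) = 1.970 kΩ.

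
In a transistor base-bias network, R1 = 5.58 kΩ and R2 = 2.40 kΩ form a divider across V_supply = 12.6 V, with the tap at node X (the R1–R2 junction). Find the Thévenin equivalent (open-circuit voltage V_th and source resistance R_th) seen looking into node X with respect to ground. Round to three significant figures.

V_th ≈ 3.79 V, R_th ≈ 1.68 kΩ

With X open, the divider is unloaded: V_th = 12.6 × 2.40/7.980 = 3.789 V.
With V_supply suppressed (replaced by a short), R_th = R1 ‖ R2 = (5.580 × 2.40)/(5.580 + 2.40) = 1.678 kΩ.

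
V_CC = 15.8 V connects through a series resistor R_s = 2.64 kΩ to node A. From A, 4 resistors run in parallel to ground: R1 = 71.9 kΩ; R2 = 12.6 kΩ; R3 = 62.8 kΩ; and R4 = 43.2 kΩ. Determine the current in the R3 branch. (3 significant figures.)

Equivalent of the parallel group: R_p = 7.556 kΩ.
V_A = 15.8 × 7.556/10.20 = 11.71 V.
I(R3) = V_A / R3 = 11.71/62.8 = 0.1864 mA.

I ≈ 0.186 mA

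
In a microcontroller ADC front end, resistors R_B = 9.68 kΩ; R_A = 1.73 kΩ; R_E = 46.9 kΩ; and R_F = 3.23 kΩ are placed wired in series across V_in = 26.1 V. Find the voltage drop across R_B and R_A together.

ΣR = 9.68 + 1.73 + 46.9 + 3.23 = 61.54 kΩ.
R_{R_B..R_A} = 9.68 + 1.73 = 11.41 kΩ.
Voltage divider: V = V_in · (11.41 / 61.54) = 26.1 × 0.1854 = 4.839 V.

V ≈ 4.84 V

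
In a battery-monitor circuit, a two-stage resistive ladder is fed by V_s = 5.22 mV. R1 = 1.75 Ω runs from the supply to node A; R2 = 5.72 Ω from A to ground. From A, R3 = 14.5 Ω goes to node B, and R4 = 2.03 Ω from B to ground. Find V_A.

V_A ≈ 3.70 mV

The second stage (R3 + R4 = 16.53 Ω) loads node A in parallel with R2.
R2 ‖ (R3+R4) = 4.250 Ω.
V_A = 5.22 × 4.250/(1.75 + 4.250) = 3.697 mV.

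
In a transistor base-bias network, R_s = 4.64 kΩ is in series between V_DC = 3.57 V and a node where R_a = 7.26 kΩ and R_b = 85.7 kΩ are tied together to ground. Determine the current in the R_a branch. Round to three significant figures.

I ≈ 0.290 mA

Parallel bank: R_p = 1/(1/7.26 + 1/85.7) = 6.693 kΩ.
V_A = 3.57 × 6.693/11.33 = 2.108 V.
Branch current I = V_A/R_a = 2.108/7.26 = 0.2904 mA.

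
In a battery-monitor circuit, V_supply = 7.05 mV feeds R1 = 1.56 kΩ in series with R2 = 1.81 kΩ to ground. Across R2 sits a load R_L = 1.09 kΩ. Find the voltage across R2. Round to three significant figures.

V_out ≈ 2.14 mV

The load sits in parallel with R2, giving an effective lower resistance R2' = R2·R_L/(R2+R_L) = 0.6803 kΩ.
Voltage divider with the loaded lower leg: V_out = 7.05 × 0.6803/(1.56 + 0.6803) = 7.05 × 0.3037 = 2.141 mV.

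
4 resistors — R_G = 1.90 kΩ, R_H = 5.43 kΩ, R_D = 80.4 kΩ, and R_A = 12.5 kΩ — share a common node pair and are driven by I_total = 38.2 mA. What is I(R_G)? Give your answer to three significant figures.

Total conductance ΣG = 1/1.90 + 1/5.43 + 1/80.4 + 1/12.5 = 0.8029 (units of 1/kΩ).
R_G takes the fraction G_k/ΣG = 0.5263/0.8029 = 0.6555, so I = 38.2 × 0.6555 = 25.04 mA.

I ≈ 25.0 mA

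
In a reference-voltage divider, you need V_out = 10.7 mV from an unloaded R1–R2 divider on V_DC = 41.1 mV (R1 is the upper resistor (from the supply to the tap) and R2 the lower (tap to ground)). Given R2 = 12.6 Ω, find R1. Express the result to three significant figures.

R1 ≈ 35.8 Ω

V_out/V_DC = R2/(R1+R2) = 0.2603.
Rearranging, R1 = R2·(1−k)/k = 12.6 × 2.841 = 35.80 Ω.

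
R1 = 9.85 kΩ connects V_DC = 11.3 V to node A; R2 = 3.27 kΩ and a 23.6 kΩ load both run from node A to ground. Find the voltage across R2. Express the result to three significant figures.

V_out ≈ 2.55 V

R2 ‖ R_L = (3.27 × 23.6)/(3.27 + 23.6) = 2.872 kΩ.
Voltage divider with the loaded lower leg: V_out = 11.3 × 2.872/(9.85 + 2.872) = 11.3 × 0.2258 = 2.551 V.
(Unloaded it would be 2.82 V; the load pulls it down.)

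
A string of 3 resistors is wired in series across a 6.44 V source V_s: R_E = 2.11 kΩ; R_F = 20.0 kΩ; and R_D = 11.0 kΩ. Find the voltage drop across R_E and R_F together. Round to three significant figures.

Series total: ΣR = 2.11 + 20.0 + 11.0 = 33.11 kΩ.
R_{R_E..R_F} = 2.11 + 20.0 = 22.11 kΩ.
By the voltage-divider rule, V = 6.44 × 22.11/33.11 = 4.300 V.

V ≈ 4.30 V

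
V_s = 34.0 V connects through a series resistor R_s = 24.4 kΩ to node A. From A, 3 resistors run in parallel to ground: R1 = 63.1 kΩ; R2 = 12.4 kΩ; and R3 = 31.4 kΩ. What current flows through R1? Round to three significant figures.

Combine the parallel branches: R_p = (1/63.1 + 1/12.4 + 1/31.4)⁻¹ = 7.792 kΩ.
V_A = 34.0 × 7.792/32.19 = 8.229 V.
I(R1) = V_A / R1 = 8.229/63.1 = 0.1304 mA.

I ≈ 0.130 mA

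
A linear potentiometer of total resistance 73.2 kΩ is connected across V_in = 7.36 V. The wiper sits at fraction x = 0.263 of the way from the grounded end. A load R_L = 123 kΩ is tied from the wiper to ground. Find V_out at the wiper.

V_out ≈ 1.74 V

Split the track: R_lower = x·R_p = 19.25 kΩ, R_upper = (1−x)·R_p = 53.95 kΩ.
Lower segment in parallel with the load: 19.25 ‖ 123 = 16.65 kΩ.
Loaded-divider output: V_out = 7.36 × 0.2358 = 1.735 V.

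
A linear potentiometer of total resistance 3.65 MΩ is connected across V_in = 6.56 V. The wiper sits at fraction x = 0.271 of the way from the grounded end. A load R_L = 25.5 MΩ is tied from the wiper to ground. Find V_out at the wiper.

Lower segment x·R_p = 0.9892 MΩ; upper segment (1−x)·R_p = 2.661 MΩ.
(x·R_p) ‖ R_L = 0.9522 MΩ.
V_out = 6.56 × 0.9522/(2.661 + 0.9522) = 1.729 V.
(Unloaded: V_out = x·V_in = 1.78 V.)

V_out ≈ 1.73 V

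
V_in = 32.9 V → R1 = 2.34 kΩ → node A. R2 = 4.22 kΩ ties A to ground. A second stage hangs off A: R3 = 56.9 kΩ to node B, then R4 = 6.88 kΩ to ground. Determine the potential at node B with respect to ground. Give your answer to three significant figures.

Looking into the second stage from A: R3 + R4 = 63.78 kΩ appears in parallel with R2.
R2 ‖ (R3+R4) = 3.958 kΩ.
So V_A = 32.9 × 0.6285 = 20.68 V.
Stage 2 is unloaded, so V_B = V_A · R4/(R3+R4) = 20.68 × 6.88/63.78 = 2.230 V.

V_B ≈ 2.23 V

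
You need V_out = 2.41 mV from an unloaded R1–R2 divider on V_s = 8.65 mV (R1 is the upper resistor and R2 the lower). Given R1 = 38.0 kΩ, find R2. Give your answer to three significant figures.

R2 ≈ 14.7 kΩ

Required fraction k = V_out/V_s = 0.2786.
So R2 = R1 · V_out/(V_s − V_out) = 38.0 × 2.41/(8.65 − 2.41) = 38.0 × 0.3862 = 14.68 kΩ.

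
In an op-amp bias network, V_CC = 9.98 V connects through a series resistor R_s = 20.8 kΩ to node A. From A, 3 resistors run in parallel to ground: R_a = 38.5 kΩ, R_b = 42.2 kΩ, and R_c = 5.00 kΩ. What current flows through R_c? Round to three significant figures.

I ≈ 0.322 mA

Parallel bank: R_p = 1/(1/38.5 + 1/42.2 + 1/5.00) = 4.005 kΩ.
Node voltage V_A = V_CC · R_p/(R_s + R_p) = 9.98 × 0.1615 = 1.611 V.
I(R_c) = V_A / R_c = 1.611/5.00 = 0.3223 mA.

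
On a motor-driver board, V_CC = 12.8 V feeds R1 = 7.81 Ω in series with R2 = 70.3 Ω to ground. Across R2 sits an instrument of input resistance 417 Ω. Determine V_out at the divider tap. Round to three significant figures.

First combine the lower leg with the load: R2 ‖ R_L = 60.16 Ω.
Now apply the divider: V_out = 12.8 × 0.8851 = 11.33 V.

V_out ≈ 11.3 V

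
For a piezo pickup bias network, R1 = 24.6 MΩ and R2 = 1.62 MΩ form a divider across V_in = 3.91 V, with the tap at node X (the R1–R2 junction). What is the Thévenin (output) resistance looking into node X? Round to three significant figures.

R_th ≈ 1.52 MΩ

With V_in suppressed (replaced by a short), R_th = R1 ‖ R2 = (24.60 × 1.62)/(24.60 + 1.62) = 1.520 MΩ.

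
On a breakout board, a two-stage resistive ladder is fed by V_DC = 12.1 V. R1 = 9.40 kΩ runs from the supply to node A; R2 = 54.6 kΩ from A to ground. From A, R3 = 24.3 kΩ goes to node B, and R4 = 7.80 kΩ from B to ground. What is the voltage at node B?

The second stage (R3 + R4 = 32.10 kΩ) loads node A in parallel with R2.
R2 ‖ (R3+R4) = 20.22 kΩ.
First divider: V_A = V_DC · 20.22/(9.40 + 20.22) = 8.259 V.
Then the unloaded second divider: V_B = V_A × R4/(R3+R4) = 8.259 × 0.2430 = 2.007 V.

V_B ≈ 2.01 V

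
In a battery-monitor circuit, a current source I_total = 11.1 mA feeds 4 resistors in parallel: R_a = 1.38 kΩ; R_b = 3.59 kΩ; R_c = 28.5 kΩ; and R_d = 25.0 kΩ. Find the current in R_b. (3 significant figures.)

I ≈ 2.87 mA

ΣG = 1/1.38 + 1/3.59 + 1/28.5 + 1/25.0 = 1.078.
R_b takes the fraction G_k/ΣG = 0.2786/1.078 = 0.2583, so I = 11.1 × 0.2583 = 2.867 mA.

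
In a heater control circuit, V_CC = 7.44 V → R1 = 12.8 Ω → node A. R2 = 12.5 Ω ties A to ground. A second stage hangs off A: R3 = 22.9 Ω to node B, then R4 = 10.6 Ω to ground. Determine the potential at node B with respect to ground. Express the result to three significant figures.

V_B ≈ 0.978 V

The second stage (R3 + R4 = 33.50 Ω) loads node A in parallel with R2.
R2 ‖ (R3+R4) = 9.103 Ω.
V_A = 7.44 × 9.103/(12.8 + 9.103) = 3.092 V.
Stage 2 is unloaded, so V_B = V_A · R4/(R3+R4) = 3.092 × 10.6/33.50 = 0.9784 V.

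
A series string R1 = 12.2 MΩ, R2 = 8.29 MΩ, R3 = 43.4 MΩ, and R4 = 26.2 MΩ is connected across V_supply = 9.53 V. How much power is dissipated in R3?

P ≈ 0.486 µW

ΣR = 90.09 MΩ → I = 9.53/90.09 = 0.1058 µA.
P = I²R = 0.01119 × 43.4 = 0.4856 µW.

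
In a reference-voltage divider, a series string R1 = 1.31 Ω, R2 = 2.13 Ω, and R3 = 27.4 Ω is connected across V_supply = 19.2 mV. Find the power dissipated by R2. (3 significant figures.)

P ≈ 0.826 µW

The common current is I = 19.2/30.84 = 0.6226 mA.
P(R2) = I²·R2 = (0.6226)² × 2.13 = 0.8256 µW.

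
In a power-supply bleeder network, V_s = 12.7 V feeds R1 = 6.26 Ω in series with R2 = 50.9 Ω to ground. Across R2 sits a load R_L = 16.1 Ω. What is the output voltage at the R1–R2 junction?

V_out ≈ 8.40 V

R2 ‖ R_L = (50.9 × 16.1)/(50.9 + 16.1) = 12.23 Ω.
Voltage divider with the loaded lower leg: V_out = 12.7 × 12.23/(6.26 + 12.23) = 12.7 × 0.6615 = 8.401 V.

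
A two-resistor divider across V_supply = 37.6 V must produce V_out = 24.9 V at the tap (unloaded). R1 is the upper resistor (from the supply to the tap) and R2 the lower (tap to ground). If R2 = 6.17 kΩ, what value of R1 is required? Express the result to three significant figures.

The divider ratio is R2/(R1+R2) = 24.9/37.6 = 0.6622.
R1 = R2·(1/k − 1) = 6.17 × 0.5100 = 3.147 kΩ.

R1 ≈ 3.15 kΩ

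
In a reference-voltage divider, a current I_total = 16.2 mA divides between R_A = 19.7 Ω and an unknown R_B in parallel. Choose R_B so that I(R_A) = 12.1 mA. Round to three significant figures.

In a two-way split, I_A/I_total = R_B/(R_A + R_B).
12.1/16.2 = R_B/(R_A + R_B) → R_B = R_A · (0.7469)/(1 − 0.7469) = 19.7 × 2.951 = 58.14 Ω.

R_B ≈ 58.1 Ω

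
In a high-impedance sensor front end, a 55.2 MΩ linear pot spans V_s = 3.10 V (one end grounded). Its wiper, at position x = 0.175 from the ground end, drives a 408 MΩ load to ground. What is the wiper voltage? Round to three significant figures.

The pot divides into 45.54 MΩ above the wiper and 9.660 MΩ below.
Lower segment in parallel with the load: 9.660 ‖ 408 = 9.437 MΩ.
Loaded-divider output: V_out = 3.10 × 0.1716 = 0.5321 V.

V_out ≈ 0.532 V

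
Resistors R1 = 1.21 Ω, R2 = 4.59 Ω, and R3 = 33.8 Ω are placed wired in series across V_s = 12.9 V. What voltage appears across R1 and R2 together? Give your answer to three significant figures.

ΣR = 1.21 + 4.59 + 33.8 = 39.60 Ω.
R_{R1..R2} = 1.21 + 4.59 = 5.800 Ω.
Voltage divider: V = V_s · (5.800 / 39.60) = 12.9 × 0.1465 = 1.889 V.

V ≈ 1.89 V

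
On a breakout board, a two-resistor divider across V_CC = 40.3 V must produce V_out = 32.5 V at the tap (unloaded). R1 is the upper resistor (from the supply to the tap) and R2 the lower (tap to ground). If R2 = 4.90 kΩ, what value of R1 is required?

The divider ratio is R2/(R1+R2) = 32.5/40.3 = 0.8065.
R1 = R2·(1/k − 1) = 4.90 × 0.2400 = 1.176 kΩ.

R1 ≈ 1.18 kΩ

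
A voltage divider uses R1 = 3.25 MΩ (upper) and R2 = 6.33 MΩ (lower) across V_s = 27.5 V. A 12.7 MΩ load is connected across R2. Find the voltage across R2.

V_out ≈ 15.5 V

R2 ‖ R_L = (6.33 × 12.7)/(6.33 + 12.7) = 4.224 MΩ.
Then V_out = V_s · R2'/(R1 + R2') = 27.5 × 4.224/7.474 = 15.54 V.
(Unloaded it would be 18.2 V; the load pulls it down.)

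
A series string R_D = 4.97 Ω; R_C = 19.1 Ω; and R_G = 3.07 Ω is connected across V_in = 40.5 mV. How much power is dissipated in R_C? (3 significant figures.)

P ≈ 42.5 µW

The common current is I = 40.5/27.14 = 1.492 mA.
P(R_C) = I²·R_C = (1.492)² × 19.1 = 42.53 µW.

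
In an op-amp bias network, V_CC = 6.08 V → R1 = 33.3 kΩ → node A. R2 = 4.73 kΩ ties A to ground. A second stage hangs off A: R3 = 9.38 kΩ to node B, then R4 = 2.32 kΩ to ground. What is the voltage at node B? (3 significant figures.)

V_B ≈ 0.111 V

Looking into the second stage from A: R3 + R4 = 11.70 kΩ appears in parallel with R2.
Effective lower resistance at A: R2 ‖ 11.70 = 3.368 kΩ.
First divider: V_A = V_CC · 3.368/(33.3 + 3.368) = 0.5585 V.
V_B = V_A × 0.1983 = 0.1107 V.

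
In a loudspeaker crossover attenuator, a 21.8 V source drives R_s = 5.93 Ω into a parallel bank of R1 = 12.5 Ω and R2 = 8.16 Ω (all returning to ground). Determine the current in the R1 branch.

I ≈ 0.792 A

Parallel bank: R_p = 1/(1/12.5 + 1/8.16) = 4.937 Ω.
V_A = 21.8 × 4.937/10.87 = 9.904 V.
I(R1) = V_A / R1 = 9.904/12.5 = 0.7923 A.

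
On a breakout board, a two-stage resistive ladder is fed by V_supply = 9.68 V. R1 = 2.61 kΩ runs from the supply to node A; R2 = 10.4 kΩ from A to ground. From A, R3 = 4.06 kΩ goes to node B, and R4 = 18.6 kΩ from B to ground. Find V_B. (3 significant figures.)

Looking into the second stage from A: R3 + R4 = 22.66 kΩ appears in parallel with R2.
Effective lower resistance at A: R2 ‖ 22.66 = 7.128 kΩ.
V_A = 9.68 × 7.128/(2.61 + 7.128) = 7.086 V.
Then the unloaded second divider: V_B = V_A × R4/(R3+R4) = 7.086 × 0.8208 = 5.816 V.

V_B ≈ 5.82 V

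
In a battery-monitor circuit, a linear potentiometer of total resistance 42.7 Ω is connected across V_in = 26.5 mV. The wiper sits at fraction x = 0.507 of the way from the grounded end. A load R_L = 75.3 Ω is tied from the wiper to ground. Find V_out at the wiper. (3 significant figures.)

V_out ≈ 11.8 mV

Lower segment x·R_p = 21.65 Ω; upper segment (1−x)·R_p = 21.05 Ω.
Lower segment in parallel with the load: 21.65 ‖ 75.3 = 16.81 Ω.
Loaded-divider output: V_out = 26.5 × 0.4441 = 11.77 mV.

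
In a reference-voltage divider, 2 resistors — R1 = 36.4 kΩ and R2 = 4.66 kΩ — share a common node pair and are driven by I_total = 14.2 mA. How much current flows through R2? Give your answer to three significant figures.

I ≈ 12.6 mA

For two parallel branches, I_k = I_total · (other R)/(sum of R).
I(R2) = 14.2 × 36.4/(36.4 + 4.66) = 14.2 × 0.8865 = 12.59 mA.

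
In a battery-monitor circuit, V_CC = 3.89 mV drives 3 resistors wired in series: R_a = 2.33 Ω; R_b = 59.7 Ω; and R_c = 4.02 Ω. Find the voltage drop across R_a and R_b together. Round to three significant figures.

Series total: ΣR = 2.33 + 59.7 + 4.02 = 66.05 Ω.
R_{R_a..R_b} = 2.33 + 59.7 = 62.03 Ω.
Voltage divider: V = V_CC · (62.03 / 66.05) = 3.89 × 0.9391 = 3.653 mV.

V ≈ 3.65 mV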